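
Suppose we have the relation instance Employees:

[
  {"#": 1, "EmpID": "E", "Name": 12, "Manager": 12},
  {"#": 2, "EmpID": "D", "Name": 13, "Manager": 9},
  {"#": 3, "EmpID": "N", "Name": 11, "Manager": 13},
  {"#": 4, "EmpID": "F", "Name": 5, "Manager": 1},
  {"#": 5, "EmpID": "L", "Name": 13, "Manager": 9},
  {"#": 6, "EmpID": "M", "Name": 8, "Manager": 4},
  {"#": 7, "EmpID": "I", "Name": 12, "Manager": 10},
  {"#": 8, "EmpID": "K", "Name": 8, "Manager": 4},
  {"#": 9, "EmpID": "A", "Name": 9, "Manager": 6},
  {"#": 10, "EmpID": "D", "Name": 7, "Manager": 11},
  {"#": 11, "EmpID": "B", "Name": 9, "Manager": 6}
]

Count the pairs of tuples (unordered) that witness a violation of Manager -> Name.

Manager=9: all 2 rows agree on Name — 0 pairs.
Manager=4: all 2 rows agree on Name — 0 pairs.
Manager=6: all 2 rows agree on Name — 0 pairs.

0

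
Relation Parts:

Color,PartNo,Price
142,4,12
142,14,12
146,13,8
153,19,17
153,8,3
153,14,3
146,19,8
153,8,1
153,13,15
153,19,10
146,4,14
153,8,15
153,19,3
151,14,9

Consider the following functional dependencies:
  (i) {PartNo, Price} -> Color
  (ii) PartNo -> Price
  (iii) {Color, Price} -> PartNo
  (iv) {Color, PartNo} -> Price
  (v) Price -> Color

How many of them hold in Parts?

(i) {PartNo, Price} -> Color: every LHS value maps to a single RHS value — holds.
(ii) PartNo -> Price: PartNo=4: 2 rows → Price takes values {12, 14} — violation; PartNo=14: 3 rows → Price takes values {12, 3, 9} — violation; PartNo=13: 2 rows → Price takes values {8, 15} — violation; PartNo=19: 4 rows → Price takes values {17, 8, 10, 3} — violation; PartNo=8: 3 rows → Price takes values {3, 1, 15} — violation — fails.
(iii) {Color, Price} -> PartNo: (Color=142, Price=12): 2 rows → PartNo takes values {4, 14} — violation; (Color=146, Price=8): 2 rows → PartNo takes values {13, 19} — violation; (Color=153, Price=3): 3 rows → PartNo takes values {8, 14, 19} — violation; (Color=153, Price=15): 2 rows → PartNo takes values {13, 8} — violation — fails.
(iv) {Color, PartNo} -> Price: (Color=153, PartNo=19): 3 rows → Price takes values {17, 10, 3} — violation; (Color=153, PartNo=8): 3 rows → Price takes values {3, 1, 15} — violation — fails.
(v) Price -> Color: every LHS value maps to a single RHS value — holds.
2 of the 5 dependencies hold.

2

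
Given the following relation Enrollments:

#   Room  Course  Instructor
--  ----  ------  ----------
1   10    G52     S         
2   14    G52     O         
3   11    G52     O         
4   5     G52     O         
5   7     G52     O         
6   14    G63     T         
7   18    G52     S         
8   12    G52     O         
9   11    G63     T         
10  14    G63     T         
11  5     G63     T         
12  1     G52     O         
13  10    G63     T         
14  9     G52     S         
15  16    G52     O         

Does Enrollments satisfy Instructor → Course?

Instructor=S: rows 1, 7, 14 → Course = G52, G52, G52 ✓
Instructor=O: rows 2, 3, 4, 5, 8, 12, 15 → Course = G52, G52, G52, G52, G52, G52, G52 ✓
Instructor=T: rows 6, 9, 10, 11, 13 → Course = G63, G63, G63, G63, G63 ✓
Every Instructor value is associated with a single Course value, so Instructor → Course holds.

Yes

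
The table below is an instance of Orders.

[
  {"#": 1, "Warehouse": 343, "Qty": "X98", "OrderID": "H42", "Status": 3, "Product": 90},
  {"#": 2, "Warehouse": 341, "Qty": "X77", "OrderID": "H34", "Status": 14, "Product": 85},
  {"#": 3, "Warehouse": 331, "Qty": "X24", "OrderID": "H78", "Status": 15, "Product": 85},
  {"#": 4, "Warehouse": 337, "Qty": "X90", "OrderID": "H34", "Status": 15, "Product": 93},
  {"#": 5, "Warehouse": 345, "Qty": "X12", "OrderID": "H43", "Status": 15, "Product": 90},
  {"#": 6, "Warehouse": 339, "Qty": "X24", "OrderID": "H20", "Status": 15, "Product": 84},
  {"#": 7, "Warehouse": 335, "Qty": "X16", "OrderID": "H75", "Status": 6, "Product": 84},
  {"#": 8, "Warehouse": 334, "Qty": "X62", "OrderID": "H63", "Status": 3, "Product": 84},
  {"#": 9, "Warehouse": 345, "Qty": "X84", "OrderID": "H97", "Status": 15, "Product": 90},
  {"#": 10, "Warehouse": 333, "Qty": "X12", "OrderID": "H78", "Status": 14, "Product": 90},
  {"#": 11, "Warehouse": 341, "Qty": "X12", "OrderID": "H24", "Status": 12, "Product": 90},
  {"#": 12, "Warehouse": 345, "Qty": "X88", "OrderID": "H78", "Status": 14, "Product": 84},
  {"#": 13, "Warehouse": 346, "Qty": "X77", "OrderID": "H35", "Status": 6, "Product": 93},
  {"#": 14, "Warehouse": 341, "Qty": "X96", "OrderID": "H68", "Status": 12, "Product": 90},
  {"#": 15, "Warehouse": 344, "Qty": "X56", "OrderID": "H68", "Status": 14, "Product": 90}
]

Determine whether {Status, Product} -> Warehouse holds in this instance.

No

(Status=3, Product=90): row 1 → Warehouse = 343 ✓
(Status=14, Product=85): row 2 → Warehouse = 341 ✓
(Status=15, Product=85): row 3 → Warehouse = 331 ✓
(Status=15, Product=93): row 4 → Warehouse = 337 ✓
(Status=15, Product=90): rows 5, 9 → Warehouse = 345, 345 ✓
(Status=15, Product=84): row 6 → Warehouse = 339 ✓
(Status=6, Product=84): row 7 → Warehouse = 335 ✓
(Status=3, Product=84): row 8 → Warehouse = 334 ✓
(Status=14, Product=90): rows 10, 15 → Warehouse takes values {333, 344} — violation
(Status=12, Product=90): rows 11, 14 → Warehouse = 341, 341 ✓
(Status=14, Product=84): row 12 → Warehouse = 345 ✓
(Status=6, Product=93): row 13 → Warehouse = 346 ✓
Two rows agree on {Status, Product} but differ on Warehouse, so {Status, Product} -> Warehouse does not hold.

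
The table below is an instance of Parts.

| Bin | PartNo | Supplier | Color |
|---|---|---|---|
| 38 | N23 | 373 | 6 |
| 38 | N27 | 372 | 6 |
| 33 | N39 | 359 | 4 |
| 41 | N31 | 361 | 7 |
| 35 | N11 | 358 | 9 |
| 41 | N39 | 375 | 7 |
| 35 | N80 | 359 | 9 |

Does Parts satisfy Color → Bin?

Color=6: 2 rows → Bin = 38, 38 ✓
Color=4: 1 row → Bin = 33 ✓
Color=7: 2 rows → Bin = 41, 41 ✓
Color=9: 2 rows → Bin = 35, 35 ✓
Every Color value is associated with a single Bin value, so Color → Bin holds.

Yes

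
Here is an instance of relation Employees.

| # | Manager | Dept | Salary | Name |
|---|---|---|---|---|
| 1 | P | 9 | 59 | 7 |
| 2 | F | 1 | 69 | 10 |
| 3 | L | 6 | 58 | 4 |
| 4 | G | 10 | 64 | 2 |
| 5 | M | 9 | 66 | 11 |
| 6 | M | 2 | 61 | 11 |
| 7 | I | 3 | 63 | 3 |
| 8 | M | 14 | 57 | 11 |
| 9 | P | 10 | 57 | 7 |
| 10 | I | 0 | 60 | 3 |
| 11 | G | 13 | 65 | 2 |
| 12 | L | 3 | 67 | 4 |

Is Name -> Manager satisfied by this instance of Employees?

Name=7: rows 1, 9 → Manager = P, P ✓
Name=10: row 2 → Manager = F ✓
Name=4: rows 3, 12 → Manager = L, L ✓
Name=2: rows 4, 11 → Manager = G, G ✓
Name=11: rows 5, 6, 8 → Manager = M, M, M ✓
Name=3: rows 7, 10 → Manager = I, I ✓
Every Name value is associated with a single Manager value, so Name -> Manager holds.

Yes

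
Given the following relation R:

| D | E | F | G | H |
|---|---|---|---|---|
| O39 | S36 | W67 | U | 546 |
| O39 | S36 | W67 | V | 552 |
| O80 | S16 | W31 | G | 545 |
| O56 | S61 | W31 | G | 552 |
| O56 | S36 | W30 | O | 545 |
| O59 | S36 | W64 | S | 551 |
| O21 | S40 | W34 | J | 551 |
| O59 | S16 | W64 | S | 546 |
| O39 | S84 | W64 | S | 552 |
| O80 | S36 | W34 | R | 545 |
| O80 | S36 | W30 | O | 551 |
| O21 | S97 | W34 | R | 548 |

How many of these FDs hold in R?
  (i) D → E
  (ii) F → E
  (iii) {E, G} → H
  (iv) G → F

(i) D → E: D=O39: 3 rows → E takes values {S36, S84} — violation; D=O80: 3 rows → E takes values {S16, S36} — violation; D=O56: 2 rows → E takes values {S61, S36} — violation; D=O59: 2 rows → E takes values {S36, S16} — violation; D=O21: 2 rows → E takes values {S40, S97} — violation — fails.
(ii) F → E: F=W31: 2 rows → E takes values {S16, S61} — violation; F=W64: 3 rows → E takes values {S36, S16, S84} — violation; F=W34: 3 rows → E takes values {S40, S36, S97} — violation — fails.
(iii) {E, G} → H: (E=S36, G=O): 2 rows → H takes values {545, 551} — violation — fails.
(iv) G → F: every LHS value maps to a single RHS value — holds.
1 of the 4 dependencies holds.

1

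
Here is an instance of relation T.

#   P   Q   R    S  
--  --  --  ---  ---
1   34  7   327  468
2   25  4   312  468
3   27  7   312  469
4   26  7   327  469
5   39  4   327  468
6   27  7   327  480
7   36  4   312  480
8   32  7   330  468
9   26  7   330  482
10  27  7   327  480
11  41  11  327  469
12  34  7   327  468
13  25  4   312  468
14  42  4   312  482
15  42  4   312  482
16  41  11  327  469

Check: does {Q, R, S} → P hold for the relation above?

(Q=7, R=327, S=468): rows 1, 12 → P = 34, 34 ✓
(Q=4, R=312, S=468): rows 2, 13 → P = 25, 25 ✓
(Q=7, R=312, S=469): row 3 → P = 27 ✓
(Q=7, R=327, S=469): row 4 → P = 26 ✓
(Q=4, R=327, S=468): row 5 → P = 39 ✓
(Q=7, R=327, S=480): rows 6, 10 → P = 27, 27 ✓
(Q=4, R=312, S=480): row 7 → P = 36 ✓
(Q=7, R=330, S=468): row 8 → P = 32 ✓
(Q=7, R=330, S=482): row 9 → P = 26 ✓
(Q=11, R=327, S=469): rows 11, 16 → P = 41, 41 ✓
(Q=4, R=312, S=482): rows 14, 15 → P = 42, 42 ✓
Every {Q, R, S} value is associated with a single P value, so {Q, R, S} → P holds.

Yes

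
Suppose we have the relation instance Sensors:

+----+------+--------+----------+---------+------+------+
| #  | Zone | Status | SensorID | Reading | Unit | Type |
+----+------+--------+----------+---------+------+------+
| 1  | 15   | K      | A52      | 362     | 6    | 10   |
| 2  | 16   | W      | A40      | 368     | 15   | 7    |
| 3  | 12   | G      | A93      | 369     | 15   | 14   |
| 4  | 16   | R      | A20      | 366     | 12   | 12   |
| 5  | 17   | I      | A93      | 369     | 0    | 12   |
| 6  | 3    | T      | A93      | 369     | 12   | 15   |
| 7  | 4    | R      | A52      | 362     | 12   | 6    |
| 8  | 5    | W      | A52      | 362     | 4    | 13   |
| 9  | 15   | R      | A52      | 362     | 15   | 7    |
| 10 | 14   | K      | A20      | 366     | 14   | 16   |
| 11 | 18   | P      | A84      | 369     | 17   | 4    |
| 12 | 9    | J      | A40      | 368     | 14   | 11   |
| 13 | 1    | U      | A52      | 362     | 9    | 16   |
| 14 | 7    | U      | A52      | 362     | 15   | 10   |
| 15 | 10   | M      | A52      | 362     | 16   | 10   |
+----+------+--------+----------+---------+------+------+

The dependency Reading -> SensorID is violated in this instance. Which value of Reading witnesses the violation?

369

Reading=362: rows 1, 7, 8, 9, 13, 14, 15 → SensorID = A52, A52, A52, A52, A52, A52, A52 ✓
Reading=368: rows 2, 12 → SensorID = A40, A40 ✓
Reading=369: rows 3, 5, 6, 11 → SensorID takes values {A93, A84} — violation
Reading=366: rows 4, 10 → SensorID = A20, A20 ✓
The only Reading value with inconsistent SensorID is Reading=369.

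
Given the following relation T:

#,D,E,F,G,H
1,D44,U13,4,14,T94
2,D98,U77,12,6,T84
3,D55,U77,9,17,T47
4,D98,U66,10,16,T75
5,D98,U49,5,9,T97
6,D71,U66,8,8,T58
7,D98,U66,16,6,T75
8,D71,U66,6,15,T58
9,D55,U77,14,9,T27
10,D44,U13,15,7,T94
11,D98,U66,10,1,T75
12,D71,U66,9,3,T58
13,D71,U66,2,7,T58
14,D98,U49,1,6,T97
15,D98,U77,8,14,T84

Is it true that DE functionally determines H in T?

(D=D44, E=U13): rows 1, 10 → H = T94, T94 ✓
(D=D98, E=U77): rows 2, 15 → H = T84, T84 ✓
(D=D55, E=U77): rows 3, 9 → H takes values {T47, T27} — violation
(D=D98, E=U66): rows 4, 7, 11 → H = T75, T75, T75 ✓
(D=D98, E=U49): rows 5, 14 → H = T97, T97 ✓
(D=D71, E=U66): rows 6, 8, 12, 13 → H = T58, T58, T58, T58 ✓
Two rows agree on DE but differ on H, so DE -> H does not hold.

No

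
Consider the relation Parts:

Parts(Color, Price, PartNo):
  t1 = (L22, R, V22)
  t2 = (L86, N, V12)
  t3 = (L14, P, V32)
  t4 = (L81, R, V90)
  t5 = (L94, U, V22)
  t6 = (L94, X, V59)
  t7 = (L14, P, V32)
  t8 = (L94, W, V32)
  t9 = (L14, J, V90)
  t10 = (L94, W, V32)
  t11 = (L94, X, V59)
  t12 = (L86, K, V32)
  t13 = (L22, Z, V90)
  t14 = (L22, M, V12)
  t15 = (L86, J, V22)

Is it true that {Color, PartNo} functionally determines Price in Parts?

(Color=L22, PartNo=V22): row 1 → Price = R ✓
(Color=L86, PartNo=V12): row 2 → Price = N ✓
(Color=L14, PartNo=V32): rows 3, 7 → Price = P, P ✓
(Color=L81, PartNo=V90): row 4 → Price = R ✓
(Color=L94, PartNo=V22): row 5 → Price = U ✓
(Color=L94, PartNo=V59): rows 6, 11 → Price = X, X ✓
(Color=L94, PartNo=V32): rows 8, 10 → Price = W, W ✓
(Color=L14, PartNo=V90): row 9 → Price = J ✓
(Color=L86, PartNo=V32): row 12 → Price = K ✓
(Color=L22, PartNo=V90): row 13 → Price = Z ✓
(Color=L22, PartNo=V12): row 14 → Price = M ✓
(Color=L86, PartNo=V22): row 15 → Price = J ✓
Every {Color, PartNo} value is associated with a single Price value, so {Color, PartNo} -> Price holds.

Yes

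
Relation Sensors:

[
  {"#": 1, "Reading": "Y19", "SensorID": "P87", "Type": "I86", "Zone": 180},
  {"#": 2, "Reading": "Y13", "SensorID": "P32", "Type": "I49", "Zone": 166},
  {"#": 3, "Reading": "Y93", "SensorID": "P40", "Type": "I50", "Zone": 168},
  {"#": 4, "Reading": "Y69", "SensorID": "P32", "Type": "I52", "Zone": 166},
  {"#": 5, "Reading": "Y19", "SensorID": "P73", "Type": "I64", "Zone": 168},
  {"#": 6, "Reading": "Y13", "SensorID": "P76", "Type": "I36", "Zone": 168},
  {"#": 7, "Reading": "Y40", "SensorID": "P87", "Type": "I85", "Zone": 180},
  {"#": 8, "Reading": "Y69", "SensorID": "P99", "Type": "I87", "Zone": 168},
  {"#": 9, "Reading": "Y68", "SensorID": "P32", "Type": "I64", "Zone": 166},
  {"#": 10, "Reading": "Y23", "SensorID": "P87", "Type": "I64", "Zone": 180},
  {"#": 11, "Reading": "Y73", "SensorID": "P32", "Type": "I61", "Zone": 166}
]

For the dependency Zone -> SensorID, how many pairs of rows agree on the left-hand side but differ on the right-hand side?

6

Zone=180: all 3 rows agree on SensorID — 0 pairs.
Zone=166: all 4 rows agree on SensorID — 0 pairs.
Zone=168: violating pairs (3,5), (3,6), (3,8), (5,6), (5,8), (6,8) — 6 pairs.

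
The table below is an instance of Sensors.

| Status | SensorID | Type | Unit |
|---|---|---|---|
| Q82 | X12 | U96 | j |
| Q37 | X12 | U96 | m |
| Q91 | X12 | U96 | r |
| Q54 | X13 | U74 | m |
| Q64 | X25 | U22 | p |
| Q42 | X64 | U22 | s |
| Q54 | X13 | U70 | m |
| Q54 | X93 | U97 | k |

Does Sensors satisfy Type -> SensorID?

Type=U96: 3 rows → SensorID = X12, X12, X12 ✓
Type=U74: 1 row → SensorID = X13 ✓
Type=U22: 2 rows → SensorID takes values {X25, X64} — violation
Type=U70: 1 row → SensorID = X13 ✓
Type=U97: 1 row → SensorID = X93 ✓
Two rows agree on Type but differ on SensorID, so Type -> SensorID does not hold.

No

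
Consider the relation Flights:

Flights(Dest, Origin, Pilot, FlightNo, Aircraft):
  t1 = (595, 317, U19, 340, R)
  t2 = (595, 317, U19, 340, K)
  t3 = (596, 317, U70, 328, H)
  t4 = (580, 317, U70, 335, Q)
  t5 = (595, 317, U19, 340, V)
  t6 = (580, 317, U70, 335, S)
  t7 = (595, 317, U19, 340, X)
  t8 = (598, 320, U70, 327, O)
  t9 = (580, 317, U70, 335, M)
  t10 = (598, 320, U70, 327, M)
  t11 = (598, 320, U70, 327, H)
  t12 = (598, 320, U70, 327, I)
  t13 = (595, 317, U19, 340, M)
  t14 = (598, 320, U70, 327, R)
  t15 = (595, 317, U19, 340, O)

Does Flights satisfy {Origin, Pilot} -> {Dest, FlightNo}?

(Origin=317, Pilot=U19): rows 1, 2, 5, 7, 13, 15 → {Dest,FlightNo} = (595, 340), (595, 340), (595, 340), (595, 340), (595, 340), (595, 340) ✓
(Origin=317, Pilot=U70): rows 3, 4, 6, 9 → {Dest,FlightNo} takes values {(596, 328), (580, 335)} — violation
(Origin=320, Pilot=U70): rows 8, 10, 11, 12, 14 → {Dest,FlightNo} = (598, 327), (598, 327), (598, 327), (598, 327), (598, 327) ✓
Two rows agree on {Origin, Pilot} but differ on {Dest, FlightNo}, so {Origin, Pilot} -> {Dest, FlightNo} does not hold.

No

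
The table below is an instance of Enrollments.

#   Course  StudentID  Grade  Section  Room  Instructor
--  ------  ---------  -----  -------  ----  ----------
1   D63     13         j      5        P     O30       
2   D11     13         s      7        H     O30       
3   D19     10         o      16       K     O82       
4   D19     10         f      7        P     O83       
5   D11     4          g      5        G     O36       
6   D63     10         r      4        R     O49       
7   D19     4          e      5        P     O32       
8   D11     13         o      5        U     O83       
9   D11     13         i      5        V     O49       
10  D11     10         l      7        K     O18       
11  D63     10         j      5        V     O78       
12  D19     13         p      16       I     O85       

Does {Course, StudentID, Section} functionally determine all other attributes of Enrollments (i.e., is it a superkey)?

No

Rows 8 and 9 have the same {Course, StudentID, Section} value (Course=D11, StudentID=13, Section=5) but are distinct tuples, so {Course, StudentID, Section} does not determine every attribute — not a superkey.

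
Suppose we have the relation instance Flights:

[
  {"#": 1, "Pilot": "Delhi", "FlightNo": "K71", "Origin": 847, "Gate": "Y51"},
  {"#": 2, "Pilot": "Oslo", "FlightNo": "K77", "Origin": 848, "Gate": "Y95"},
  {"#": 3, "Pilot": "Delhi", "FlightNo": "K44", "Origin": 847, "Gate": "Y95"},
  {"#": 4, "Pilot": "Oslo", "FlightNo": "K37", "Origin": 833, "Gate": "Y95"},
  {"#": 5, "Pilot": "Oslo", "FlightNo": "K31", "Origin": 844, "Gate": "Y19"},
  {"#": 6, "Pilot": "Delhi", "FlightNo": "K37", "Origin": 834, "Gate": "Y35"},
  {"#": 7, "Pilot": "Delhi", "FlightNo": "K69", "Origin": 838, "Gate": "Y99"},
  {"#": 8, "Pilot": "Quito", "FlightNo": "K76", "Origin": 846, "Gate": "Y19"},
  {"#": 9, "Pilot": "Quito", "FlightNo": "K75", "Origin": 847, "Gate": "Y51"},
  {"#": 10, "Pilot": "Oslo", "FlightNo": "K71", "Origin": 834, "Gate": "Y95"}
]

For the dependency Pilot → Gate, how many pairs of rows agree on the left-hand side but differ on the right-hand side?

Pilot=Delhi: violating pairs (1,3), (1,6), (1,7), (3,6), (3,7), (6,7) — 6 pairs.
Pilot=Oslo: violating pairs (2,5), (4,5), (5,10) — 3 pairs.
Pilot=Quito: violating pairs (8,9) — 1 pair.

10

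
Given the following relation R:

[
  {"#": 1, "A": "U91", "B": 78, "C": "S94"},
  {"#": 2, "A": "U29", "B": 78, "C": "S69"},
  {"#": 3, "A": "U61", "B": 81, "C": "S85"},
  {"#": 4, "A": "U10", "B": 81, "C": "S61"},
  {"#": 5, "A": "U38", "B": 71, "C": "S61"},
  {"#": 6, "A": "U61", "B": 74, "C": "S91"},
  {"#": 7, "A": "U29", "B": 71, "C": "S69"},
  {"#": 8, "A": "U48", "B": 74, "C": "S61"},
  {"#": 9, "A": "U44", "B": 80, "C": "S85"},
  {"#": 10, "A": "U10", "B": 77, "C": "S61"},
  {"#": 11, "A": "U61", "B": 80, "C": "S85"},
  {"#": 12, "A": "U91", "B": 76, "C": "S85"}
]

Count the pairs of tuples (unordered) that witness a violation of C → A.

10

C=S69: all 2 rows agree on A — 0 pairs.
C=S85: violating pairs (3,9), (3,12), (9,11), (9,12), (11,12) — 5 pairs.
C=S61: violating pairs (4,5), (4,8), (5,8), (5,10), (8,10) — 5 pairs.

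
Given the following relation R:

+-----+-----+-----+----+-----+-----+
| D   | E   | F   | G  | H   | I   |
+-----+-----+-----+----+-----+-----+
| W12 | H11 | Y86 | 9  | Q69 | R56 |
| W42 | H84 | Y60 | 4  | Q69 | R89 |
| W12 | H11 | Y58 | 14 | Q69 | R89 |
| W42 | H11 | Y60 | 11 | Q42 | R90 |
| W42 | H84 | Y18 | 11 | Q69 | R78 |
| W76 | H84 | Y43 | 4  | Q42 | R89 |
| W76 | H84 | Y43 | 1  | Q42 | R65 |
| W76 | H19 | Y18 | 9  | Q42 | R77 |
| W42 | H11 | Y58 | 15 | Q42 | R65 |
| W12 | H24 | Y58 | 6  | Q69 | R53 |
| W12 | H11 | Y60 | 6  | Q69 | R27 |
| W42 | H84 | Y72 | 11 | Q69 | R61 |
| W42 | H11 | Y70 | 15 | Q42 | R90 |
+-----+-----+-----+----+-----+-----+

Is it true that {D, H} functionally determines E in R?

(D=W12, H=Q69): 4 rows → E takes values {H11, H24} — violation
(D=W42, H=Q69): 3 rows → E = H84, H84, H84 ✓
(D=W42, H=Q42): 3 rows → E = H11, H11, H11 ✓
(D=W76, H=Q42): 3 rows → E takes values {H84, H19} — violation
Two rows agree on {D, H} but differ on E, so {D, H} -> E does not hold.

No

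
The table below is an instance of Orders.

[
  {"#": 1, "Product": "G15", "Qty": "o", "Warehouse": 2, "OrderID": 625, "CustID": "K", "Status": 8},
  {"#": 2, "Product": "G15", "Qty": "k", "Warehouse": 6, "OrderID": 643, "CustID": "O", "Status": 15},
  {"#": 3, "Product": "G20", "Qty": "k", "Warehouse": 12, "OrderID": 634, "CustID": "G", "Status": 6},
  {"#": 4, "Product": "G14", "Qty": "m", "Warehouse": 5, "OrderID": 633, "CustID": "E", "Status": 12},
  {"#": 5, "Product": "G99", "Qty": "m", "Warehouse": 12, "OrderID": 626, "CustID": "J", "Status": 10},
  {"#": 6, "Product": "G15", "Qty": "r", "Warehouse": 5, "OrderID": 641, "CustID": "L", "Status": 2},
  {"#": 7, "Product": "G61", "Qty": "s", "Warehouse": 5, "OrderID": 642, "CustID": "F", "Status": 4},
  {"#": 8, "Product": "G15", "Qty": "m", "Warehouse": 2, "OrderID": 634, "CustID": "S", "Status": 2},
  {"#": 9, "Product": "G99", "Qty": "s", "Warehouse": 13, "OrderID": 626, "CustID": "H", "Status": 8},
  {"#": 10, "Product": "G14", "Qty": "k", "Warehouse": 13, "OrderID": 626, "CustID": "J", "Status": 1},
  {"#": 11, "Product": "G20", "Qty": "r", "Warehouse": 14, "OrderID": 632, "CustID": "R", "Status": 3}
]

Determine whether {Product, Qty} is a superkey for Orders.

All 11 rows have distinct {Product, Qty} values, so {Product, Qty} → (all attributes) holds and {Product, Qty} is a superkey.

Yes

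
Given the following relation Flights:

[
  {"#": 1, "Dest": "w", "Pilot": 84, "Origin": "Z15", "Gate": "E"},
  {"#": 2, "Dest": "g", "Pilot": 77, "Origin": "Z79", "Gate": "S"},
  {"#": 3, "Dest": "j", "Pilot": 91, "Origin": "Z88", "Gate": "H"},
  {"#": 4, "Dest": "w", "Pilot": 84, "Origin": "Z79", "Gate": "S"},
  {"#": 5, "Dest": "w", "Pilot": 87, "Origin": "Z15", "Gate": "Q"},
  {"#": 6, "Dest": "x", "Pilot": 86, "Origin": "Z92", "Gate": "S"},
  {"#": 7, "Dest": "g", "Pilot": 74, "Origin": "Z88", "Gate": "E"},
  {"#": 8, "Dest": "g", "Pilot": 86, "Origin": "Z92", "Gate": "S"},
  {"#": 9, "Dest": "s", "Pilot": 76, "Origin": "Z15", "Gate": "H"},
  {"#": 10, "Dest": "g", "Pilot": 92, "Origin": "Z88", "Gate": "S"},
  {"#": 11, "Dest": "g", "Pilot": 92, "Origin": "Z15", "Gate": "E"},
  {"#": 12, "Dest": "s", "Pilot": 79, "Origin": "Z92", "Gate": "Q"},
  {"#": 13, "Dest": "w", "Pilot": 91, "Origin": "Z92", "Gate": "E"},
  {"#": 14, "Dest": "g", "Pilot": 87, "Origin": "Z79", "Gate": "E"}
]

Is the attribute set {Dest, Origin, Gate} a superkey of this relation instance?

All 14 rows have distinct {Dest, Origin, Gate} values, so {Dest, Origin, Gate} → (all attributes) holds and {Dest, Origin, Gate} is a superkey.

Yes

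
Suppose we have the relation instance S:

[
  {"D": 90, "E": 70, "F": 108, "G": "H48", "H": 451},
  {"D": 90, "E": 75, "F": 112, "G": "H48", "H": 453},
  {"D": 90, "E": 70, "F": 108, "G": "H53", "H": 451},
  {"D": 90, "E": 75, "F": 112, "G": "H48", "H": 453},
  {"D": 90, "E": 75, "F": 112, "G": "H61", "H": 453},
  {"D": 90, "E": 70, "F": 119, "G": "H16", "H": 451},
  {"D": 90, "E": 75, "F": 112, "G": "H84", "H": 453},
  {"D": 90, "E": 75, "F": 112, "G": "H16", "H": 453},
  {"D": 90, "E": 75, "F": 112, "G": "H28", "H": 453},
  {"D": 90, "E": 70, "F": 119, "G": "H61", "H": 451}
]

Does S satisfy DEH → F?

No

(D=90, E=70, H=451): 4 rows → F takes values {108, 119} — violation
(D=90, E=75, H=453): 6 rows → F = 112, 112, 112, 112, 112, 112 ✓
Two rows agree on DEH but differ on F, so DEH → F does not hold.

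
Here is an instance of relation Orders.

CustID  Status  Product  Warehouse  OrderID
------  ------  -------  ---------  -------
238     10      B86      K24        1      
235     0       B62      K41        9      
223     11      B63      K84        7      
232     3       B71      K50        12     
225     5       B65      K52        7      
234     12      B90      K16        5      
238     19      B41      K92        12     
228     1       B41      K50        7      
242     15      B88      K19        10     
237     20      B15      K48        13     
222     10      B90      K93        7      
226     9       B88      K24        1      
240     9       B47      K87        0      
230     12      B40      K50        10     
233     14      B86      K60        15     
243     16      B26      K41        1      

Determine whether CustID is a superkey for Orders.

Two distinct rows share CustID=238, so CustID does not determine every attribute — not a superkey.

No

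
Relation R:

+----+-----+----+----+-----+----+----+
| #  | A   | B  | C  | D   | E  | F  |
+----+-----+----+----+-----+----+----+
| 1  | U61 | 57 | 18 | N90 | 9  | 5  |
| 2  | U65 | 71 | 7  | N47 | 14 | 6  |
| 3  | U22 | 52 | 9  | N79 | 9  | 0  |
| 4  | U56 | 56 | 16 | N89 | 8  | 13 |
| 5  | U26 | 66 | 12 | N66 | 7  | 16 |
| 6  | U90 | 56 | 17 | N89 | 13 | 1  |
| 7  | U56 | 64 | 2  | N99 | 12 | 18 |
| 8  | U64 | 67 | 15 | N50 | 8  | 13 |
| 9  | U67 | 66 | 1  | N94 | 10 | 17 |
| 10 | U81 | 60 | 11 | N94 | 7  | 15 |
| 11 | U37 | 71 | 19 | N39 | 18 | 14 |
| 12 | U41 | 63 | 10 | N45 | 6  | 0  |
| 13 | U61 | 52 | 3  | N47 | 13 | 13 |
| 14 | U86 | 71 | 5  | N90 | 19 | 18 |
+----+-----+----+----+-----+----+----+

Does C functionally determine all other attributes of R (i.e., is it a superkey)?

Yes

All 14 rows have distinct C values, so C → (all attributes) holds and C is a superkey.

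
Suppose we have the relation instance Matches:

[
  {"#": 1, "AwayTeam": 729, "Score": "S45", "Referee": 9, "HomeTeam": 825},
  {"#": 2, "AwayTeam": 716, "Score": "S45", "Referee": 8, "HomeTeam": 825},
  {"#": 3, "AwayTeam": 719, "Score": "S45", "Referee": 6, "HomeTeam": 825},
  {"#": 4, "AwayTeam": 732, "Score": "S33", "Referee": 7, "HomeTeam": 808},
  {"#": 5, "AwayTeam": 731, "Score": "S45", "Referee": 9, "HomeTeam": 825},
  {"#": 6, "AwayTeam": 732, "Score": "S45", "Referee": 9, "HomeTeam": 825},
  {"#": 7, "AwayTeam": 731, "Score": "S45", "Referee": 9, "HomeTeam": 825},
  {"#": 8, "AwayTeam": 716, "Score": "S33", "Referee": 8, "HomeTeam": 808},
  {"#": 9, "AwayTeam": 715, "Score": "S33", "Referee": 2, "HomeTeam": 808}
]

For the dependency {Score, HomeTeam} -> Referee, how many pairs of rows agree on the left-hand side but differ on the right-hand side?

(Score=S45, HomeTeam=825): violating pairs (1,2), (1,3), (2,3), (2,5), (2,6), (2,7), (3,5), (3,6), (3,7) — 9 pairs.
(Score=S33, HomeTeam=808): violating pairs (4,8), (4,9), (8,9) — 3 pairs.

12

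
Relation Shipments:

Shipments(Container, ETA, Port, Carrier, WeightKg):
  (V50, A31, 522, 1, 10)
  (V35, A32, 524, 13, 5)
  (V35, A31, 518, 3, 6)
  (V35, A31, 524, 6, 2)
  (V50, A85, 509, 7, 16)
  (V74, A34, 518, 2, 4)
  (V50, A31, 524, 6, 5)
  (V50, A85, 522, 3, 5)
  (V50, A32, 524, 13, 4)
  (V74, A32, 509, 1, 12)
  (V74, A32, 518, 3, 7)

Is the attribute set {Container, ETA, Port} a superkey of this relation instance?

Yes

All 11 rows have distinct {Container, ETA, Port} values, so {Container, ETA, Port} → (all attributes) holds and {Container, ETA, Port} is a superkey.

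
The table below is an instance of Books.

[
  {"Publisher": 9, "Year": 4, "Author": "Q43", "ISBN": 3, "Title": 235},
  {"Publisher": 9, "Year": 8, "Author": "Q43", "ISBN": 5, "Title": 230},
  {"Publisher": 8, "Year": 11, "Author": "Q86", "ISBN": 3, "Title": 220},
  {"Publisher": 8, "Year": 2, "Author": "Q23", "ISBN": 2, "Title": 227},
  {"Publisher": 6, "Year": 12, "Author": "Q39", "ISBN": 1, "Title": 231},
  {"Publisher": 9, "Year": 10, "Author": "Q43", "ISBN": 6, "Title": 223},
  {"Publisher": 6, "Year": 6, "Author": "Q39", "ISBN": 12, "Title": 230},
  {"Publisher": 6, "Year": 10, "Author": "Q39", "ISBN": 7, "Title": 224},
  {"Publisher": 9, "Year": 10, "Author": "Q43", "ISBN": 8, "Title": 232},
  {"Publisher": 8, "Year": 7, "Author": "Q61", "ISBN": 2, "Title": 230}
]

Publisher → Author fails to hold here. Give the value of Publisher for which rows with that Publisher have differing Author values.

Publisher=9: 4 rows → Author = Q43, Q43, Q43, Q43 ✓
Publisher=8: 3 rows → Author takes values {Q86, Q23, Q61} — violation
Publisher=6: 3 rows → Author = Q39, Q39, Q39 ✓
The only Publisher value with inconsistent Author is Publisher=8.

8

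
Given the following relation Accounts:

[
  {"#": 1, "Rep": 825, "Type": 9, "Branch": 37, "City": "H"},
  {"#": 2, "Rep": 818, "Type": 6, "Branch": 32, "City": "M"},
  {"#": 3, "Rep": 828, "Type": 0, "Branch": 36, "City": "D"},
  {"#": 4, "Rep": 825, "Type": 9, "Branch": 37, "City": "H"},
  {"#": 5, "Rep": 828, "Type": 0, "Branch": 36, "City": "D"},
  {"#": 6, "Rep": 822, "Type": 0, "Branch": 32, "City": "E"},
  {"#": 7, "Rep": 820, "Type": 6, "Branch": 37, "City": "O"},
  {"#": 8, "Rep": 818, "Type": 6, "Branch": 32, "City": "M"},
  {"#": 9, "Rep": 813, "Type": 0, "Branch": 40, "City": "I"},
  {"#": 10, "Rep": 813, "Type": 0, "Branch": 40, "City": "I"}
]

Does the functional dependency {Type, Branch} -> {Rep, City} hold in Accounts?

(Type=9, Branch=37): rows 1, 4 → {Rep,City} = (825, H), (825, H) ✓
(Type=6, Branch=32): rows 2, 8 → {Rep,City} = (818, M), (818, M) ✓
(Type=0, Branch=36): rows 3, 5 → {Rep,City} = (828, D), (828, D) ✓
(Type=0, Branch=32): row 6 → {Rep,City} = (822, E) ✓
(Type=6, Branch=37): row 7 → {Rep,City} = (820, O) ✓
(Type=0, Branch=40): rows 9, 10 → {Rep,City} = (813, I), (813, I) ✓
Every {Type, Branch} value is associated with a single {Rep, City} value, so {Type, Branch} -> {Rep, City} holds.

Yes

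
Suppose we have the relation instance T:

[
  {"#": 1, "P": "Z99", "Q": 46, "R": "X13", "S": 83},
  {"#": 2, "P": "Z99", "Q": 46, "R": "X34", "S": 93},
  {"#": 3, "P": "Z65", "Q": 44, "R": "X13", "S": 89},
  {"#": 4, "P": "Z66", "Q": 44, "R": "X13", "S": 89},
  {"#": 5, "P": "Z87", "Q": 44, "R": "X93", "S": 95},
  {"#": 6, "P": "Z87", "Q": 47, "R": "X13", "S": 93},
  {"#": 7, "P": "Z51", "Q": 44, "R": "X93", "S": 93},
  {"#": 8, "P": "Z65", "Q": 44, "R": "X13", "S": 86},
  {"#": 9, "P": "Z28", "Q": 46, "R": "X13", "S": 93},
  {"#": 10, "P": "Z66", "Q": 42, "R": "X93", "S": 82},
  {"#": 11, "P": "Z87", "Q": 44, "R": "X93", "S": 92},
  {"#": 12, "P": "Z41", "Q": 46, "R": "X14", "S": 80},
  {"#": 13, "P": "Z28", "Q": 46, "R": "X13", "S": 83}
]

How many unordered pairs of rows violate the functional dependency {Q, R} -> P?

6

(Q=46, R=X13): violating pairs (1,9), (1,13) — 2 pairs.
(Q=44, R=X13): violating pairs (3,4), (4,8) — 2 pairs.
(Q=44, R=X93): violating pairs (5,7), (7,11) — 2 pairs.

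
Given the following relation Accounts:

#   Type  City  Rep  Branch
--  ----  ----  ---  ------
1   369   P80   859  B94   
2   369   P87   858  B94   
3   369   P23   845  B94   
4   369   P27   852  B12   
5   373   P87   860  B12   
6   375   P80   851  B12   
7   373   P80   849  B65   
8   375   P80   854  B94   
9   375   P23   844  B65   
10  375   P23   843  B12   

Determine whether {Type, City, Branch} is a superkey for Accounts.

All 10 rows have distinct {Type, City, Branch} values, so {Type, City, Branch} → (all attributes) holds and {Type, City, Branch} is a superkey.

Yes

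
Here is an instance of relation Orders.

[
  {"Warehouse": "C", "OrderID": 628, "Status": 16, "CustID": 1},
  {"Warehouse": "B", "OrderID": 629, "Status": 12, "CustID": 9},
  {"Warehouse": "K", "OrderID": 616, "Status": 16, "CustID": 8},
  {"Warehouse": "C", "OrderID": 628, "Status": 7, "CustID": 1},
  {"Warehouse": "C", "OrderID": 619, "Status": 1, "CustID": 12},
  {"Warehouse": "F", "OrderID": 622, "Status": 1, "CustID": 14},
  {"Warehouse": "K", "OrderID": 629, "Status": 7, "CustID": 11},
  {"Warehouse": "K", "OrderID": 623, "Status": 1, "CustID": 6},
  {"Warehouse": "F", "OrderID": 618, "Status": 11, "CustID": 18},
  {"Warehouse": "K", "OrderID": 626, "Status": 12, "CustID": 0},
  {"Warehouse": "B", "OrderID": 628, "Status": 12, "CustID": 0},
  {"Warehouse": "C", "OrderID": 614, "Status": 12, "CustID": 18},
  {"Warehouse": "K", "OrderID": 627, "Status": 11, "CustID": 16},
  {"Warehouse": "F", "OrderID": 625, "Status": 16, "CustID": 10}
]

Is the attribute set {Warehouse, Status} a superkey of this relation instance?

No

Two distinct rows share (Warehouse=B, Status=12), so {Warehouse, Status} does not determine every attribute — not a superkey.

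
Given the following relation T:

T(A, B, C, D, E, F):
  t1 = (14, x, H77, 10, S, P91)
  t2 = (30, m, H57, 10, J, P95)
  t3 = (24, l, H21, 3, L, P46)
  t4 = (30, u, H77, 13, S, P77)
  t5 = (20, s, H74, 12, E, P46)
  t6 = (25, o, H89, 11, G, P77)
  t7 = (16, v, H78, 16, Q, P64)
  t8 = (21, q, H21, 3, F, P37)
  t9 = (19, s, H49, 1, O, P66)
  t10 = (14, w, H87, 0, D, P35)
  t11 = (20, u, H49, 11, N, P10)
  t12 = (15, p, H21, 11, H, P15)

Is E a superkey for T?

Rows 1 and 4 have the same E value E=S but are distinct tuples, so E does not determine every attribute — not a superkey.

No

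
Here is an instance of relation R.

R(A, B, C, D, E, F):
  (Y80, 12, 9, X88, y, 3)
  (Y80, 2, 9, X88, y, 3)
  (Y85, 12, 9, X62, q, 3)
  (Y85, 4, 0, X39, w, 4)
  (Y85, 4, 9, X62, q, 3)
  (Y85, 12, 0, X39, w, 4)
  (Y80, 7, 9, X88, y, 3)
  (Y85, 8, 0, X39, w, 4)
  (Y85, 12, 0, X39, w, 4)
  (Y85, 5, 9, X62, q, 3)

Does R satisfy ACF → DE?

(A=Y80, C=9, F=3): 3 rows → {D,E} = (X88, y), (X88, y), (X88, y) ✓
(A=Y85, C=9, F=3): 3 rows → {D,E} = (X62, q), (X62, q), (X62, q) ✓
(A=Y85, C=0, F=4): 4 rows → {D,E} = (X39, w), (X39, w), (X39, w), (X39, w) ✓
Every ACF value is associated with a single DE value, so ACF → DE holds.

Yes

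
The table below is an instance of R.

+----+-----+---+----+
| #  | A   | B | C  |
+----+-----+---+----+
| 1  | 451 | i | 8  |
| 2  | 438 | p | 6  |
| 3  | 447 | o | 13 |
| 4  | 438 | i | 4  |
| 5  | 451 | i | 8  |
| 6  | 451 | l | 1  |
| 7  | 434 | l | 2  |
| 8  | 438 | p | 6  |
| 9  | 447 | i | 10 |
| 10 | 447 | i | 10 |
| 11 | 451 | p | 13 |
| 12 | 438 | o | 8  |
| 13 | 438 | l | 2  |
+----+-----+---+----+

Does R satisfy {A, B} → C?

Yes

(A=451, B=i): rows 1, 5 → C = 8, 8 ✓
(A=438, B=p): rows 2, 8 → C = 6, 6 ✓
(A=447, B=o): row 3 → C = 13 ✓
(A=438, B=i): row 4 → C = 4 ✓
(A=451, B=l): row 6 → C = 1 ✓
(A=434, B=l): row 7 → C = 2 ✓
(A=447, B=i): rows 9, 10 → C = 10, 10 ✓
(A=451, B=p): row 11 → C = 13 ✓
(A=438, B=o): row 12 → C = 8 ✓
(A=438, B=l): row 13 → C = 2 ✓
Every {A, B} value is associated with a single C value, so {A, B} → C holds.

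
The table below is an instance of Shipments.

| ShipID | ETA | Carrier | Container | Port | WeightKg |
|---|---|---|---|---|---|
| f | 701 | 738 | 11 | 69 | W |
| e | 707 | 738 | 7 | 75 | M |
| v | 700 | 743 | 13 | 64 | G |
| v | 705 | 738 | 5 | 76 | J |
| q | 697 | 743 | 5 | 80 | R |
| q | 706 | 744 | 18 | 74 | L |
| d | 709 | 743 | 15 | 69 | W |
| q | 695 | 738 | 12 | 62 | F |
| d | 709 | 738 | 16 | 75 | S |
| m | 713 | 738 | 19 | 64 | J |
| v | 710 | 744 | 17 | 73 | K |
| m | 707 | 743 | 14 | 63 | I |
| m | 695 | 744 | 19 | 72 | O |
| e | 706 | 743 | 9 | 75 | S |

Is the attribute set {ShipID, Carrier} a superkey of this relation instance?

Yes

All 14 rows have distinct {ShipID, Carrier} values, so {ShipID, Carrier} → (all attributes) holds and {ShipID, Carrier} is a superkey.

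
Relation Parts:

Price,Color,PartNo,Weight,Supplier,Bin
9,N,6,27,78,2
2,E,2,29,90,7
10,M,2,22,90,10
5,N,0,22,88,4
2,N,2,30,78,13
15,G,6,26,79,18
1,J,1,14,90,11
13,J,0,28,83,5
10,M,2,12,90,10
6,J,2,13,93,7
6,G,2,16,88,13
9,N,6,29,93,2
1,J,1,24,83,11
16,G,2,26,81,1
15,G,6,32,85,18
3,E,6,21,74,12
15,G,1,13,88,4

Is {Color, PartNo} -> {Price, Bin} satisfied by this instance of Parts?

No

(Color=N, PartNo=6): 2 rows → {Price,Bin} = (9, 2), (9, 2) ✓
(Color=E, PartNo=2): 1 row → {Price,Bin} = (2, 7) ✓
(Color=M, PartNo=2): 2 rows → {Price,Bin} = (10, 10), (10, 10) ✓
(Color=N, PartNo=0): 1 row → {Price,Bin} = (5, 4) ✓
(Color=N, PartNo=2): 1 row → {Price,Bin} = (2, 13) ✓
(Color=G, PartNo=6): 2 rows → {Price,Bin} = (15, 18), (15, 18) ✓
(Color=J, PartNo=1): 2 rows → {Price,Bin} = (1, 11), (1, 11) ✓
(Color=J, PartNo=0): 1 row → {Price,Bin} = (13, 5) ✓
(Color=J, PartNo=2): 1 row → {Price,Bin} = (6, 7) ✓
(Color=G, PartNo=2): 2 rows → {Price,Bin} takes values {(6, 13), (16, 1)} — violation
(Color=E, PartNo=6): 1 row → {Price,Bin} = (3, 12) ✓
(Color=G, PartNo=1): 1 row → {Price,Bin} = (15, 4) ✓
Two rows agree on {Color, PartNo} but differ on {Price, Bin}, so {Color, PartNo} -> {Price, Bin} does not hold.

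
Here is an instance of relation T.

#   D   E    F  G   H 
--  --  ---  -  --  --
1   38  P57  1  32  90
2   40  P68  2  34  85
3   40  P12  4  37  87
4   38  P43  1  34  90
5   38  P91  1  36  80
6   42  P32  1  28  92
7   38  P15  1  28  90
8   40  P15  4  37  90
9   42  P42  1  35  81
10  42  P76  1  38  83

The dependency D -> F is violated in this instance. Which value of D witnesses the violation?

40

D=38: rows 1, 4, 5, 7 → F = 1, 1, 1, 1 ✓
D=40: rows 2, 3, 8 → F takes values {2, 4} — violation
D=42: rows 6, 9, 10 → F = 1, 1, 1 ✓
The only D value with inconsistent F is D=40.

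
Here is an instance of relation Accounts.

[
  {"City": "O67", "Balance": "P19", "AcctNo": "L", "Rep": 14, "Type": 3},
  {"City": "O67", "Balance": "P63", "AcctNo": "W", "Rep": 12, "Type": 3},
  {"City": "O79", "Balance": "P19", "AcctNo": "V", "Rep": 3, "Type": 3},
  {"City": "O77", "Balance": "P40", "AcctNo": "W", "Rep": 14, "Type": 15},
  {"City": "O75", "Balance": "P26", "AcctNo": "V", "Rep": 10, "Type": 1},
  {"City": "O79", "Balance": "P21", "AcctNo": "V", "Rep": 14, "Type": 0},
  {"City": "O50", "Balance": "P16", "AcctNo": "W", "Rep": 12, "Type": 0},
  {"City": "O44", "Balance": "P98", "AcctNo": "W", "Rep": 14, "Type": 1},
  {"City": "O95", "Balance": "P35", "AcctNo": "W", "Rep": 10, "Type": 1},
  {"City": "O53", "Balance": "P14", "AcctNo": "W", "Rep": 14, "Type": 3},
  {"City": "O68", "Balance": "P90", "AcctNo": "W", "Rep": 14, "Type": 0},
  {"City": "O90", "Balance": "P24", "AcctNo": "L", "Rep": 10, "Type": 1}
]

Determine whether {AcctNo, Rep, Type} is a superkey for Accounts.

Yes

All 12 rows have distinct {AcctNo, Rep, Type} values, so {AcctNo, Rep, Type} → (all attributes) holds and {AcctNo, Rep, Type} is a superkey.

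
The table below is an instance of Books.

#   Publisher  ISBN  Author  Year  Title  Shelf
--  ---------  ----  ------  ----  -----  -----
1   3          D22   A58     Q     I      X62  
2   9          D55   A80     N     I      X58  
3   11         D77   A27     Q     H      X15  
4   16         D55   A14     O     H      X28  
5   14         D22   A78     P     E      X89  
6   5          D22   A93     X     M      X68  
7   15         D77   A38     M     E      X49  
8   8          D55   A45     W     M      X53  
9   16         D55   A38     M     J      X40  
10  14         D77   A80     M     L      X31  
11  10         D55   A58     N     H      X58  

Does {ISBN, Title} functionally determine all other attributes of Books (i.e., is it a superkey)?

No

Rows 4 and 11 have the same {ISBN, Title} value (ISBN=D55, Title=H) but are distinct tuples, so {ISBN, Title} does not determine every attribute — not a superkey.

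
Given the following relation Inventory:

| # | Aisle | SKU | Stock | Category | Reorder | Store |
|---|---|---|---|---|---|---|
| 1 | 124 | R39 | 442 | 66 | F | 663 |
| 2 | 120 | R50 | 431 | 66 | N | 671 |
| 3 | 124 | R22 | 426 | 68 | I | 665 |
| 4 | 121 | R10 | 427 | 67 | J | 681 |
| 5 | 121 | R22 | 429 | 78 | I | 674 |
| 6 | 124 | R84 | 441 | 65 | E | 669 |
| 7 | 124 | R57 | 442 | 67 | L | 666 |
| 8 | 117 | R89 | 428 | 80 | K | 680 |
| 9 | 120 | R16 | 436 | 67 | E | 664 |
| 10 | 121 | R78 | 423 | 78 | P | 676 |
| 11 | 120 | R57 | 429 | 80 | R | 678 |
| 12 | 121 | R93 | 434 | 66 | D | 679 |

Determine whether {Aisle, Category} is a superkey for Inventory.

Rows 5 and 10 have the same {Aisle, Category} value (Aisle=121, Category=78) but are distinct tuples, so {Aisle, Category} does not determine every attribute — not a superkey.

No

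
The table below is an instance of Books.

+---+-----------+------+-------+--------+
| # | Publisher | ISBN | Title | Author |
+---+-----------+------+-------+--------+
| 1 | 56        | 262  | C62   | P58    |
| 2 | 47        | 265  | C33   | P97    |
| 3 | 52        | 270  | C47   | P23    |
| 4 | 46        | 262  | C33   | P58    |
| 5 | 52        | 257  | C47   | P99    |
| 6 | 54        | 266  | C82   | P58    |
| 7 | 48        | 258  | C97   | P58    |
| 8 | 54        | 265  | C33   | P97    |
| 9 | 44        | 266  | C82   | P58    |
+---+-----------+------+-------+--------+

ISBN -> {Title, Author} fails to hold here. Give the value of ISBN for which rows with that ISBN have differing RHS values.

262

ISBN=262: rows 1, 4 → {Title,Author} takes values {(C62, P58), (C33, P58)} — violation
ISBN=265: rows 2, 8 → {Title,Author} = (C33, P97), (C33, P97) ✓
ISBN=270: row 3 → {Title,Author} = (C47, P23) ✓
ISBN=257: row 5 → {Title,Author} = (C47, P99) ✓
ISBN=266: rows 6, 9 → {Title,Author} = (C82, P58), (C82, P58) ✓
ISBN=258: row 7 → {Title,Author} = (C97, P58) ✓
The only ISBN value with inconsistent RHS is ISBN=262.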